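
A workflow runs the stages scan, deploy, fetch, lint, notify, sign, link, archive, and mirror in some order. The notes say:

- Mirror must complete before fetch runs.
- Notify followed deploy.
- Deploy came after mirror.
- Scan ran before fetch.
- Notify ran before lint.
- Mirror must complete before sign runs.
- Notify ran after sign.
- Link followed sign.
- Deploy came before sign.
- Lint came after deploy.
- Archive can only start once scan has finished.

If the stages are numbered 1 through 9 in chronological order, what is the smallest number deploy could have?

2

Mirror must come before deploy — 1 forced predecessor.
Nothing else is forced ahead of deploy, so its earliest slot is position 1 + 1 = 2.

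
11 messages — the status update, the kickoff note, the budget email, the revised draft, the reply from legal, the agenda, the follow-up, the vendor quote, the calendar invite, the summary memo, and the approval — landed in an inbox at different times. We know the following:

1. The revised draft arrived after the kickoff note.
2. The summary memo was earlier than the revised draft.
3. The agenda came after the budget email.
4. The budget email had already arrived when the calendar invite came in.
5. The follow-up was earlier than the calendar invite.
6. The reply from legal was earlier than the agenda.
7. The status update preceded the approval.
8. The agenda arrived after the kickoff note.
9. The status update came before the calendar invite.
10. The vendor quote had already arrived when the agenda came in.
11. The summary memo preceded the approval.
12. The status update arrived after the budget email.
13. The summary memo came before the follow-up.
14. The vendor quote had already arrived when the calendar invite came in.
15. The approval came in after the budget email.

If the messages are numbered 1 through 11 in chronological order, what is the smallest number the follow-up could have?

2

The summary memo must come before the follow-up — 1 forced predecessor.
Nothing else is forced ahead of the follow-up, so its earliest slot is position 1 + 1 = 2.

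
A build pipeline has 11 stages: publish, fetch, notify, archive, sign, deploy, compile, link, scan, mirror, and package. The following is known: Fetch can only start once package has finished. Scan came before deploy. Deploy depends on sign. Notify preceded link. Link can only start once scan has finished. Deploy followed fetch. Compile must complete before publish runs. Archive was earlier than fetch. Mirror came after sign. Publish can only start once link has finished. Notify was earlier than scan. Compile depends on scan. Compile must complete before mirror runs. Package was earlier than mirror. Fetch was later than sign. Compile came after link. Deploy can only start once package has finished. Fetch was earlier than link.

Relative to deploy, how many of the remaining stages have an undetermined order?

4

Forced before deploy: archive, fetch, notify, package, scan, and sign.
That leaves compile, link, mirror, and publish with no forced order relative to deploy — 4.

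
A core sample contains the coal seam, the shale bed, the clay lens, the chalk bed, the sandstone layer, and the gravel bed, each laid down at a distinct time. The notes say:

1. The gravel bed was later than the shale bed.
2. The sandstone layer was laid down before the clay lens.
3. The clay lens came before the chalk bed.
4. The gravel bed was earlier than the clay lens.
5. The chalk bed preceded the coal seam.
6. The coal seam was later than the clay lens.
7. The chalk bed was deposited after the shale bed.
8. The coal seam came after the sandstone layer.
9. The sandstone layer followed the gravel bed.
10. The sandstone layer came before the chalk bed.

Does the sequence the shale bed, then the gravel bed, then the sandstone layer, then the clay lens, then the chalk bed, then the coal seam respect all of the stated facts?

Check each stated constraint against the proposed order — e.g. the sandstone layer is ahead of the coal seam; the shale bed is ahead of the chalk bed. Every pair is in the required order; nothing is violated.

yes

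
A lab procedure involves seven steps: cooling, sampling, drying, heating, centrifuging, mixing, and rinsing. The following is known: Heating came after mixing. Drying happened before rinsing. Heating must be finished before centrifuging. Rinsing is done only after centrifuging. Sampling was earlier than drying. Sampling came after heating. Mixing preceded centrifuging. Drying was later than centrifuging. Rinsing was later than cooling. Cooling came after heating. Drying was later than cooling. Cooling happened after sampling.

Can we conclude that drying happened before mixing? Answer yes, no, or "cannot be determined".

Tracing the constraints gives mixing → centrifuging → drying, so mixing must come before drying.
That means drying cannot be before mixing.

no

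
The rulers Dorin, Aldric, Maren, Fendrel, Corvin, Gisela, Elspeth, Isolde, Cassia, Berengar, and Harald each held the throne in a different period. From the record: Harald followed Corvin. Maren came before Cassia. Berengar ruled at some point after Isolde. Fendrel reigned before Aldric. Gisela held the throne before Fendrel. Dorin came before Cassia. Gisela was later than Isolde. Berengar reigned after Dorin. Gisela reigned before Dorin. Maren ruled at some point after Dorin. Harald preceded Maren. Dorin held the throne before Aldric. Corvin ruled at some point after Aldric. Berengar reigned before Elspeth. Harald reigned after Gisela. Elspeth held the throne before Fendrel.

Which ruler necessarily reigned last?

Cassia

Every other ruler has a chain of constraints placing them before Cassia, so Cassia is last.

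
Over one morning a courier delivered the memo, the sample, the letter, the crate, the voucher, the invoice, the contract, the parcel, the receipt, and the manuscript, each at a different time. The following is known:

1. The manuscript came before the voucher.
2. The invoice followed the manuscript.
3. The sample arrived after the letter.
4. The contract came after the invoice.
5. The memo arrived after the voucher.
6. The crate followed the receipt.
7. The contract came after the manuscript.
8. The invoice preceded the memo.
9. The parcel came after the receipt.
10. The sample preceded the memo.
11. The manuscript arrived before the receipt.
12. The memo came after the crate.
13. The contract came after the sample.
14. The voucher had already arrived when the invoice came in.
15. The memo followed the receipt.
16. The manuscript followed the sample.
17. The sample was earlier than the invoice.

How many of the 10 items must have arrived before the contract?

5

Directly stated before the contract: the invoice, the manuscript, and the sample.
The letter reaches the contract via the letter → the sample → the contract.
The voucher reaches the contract via the voucher → the invoice → the contract.
No chain forces the crate (or any of the others) ahead of the contract.
That's the invoice, the letter, the manuscript, the sample, and the voucher — 5 in all.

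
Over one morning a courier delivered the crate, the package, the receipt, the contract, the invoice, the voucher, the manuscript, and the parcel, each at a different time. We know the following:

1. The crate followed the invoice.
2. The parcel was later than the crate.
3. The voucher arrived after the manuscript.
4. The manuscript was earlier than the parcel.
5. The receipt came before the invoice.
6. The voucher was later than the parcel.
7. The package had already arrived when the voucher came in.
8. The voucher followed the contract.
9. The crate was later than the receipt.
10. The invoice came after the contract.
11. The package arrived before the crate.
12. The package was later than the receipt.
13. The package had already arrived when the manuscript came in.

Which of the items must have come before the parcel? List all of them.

Directly stated before the parcel: the crate and the manuscript.
The contract reaches the parcel via the contract → the invoice → the crate → the parcel.
The invoice reaches the parcel via the invoice → the crate → the parcel.
The package reaches the parcel via the package → the crate → the parcel.
Likewise the receipt reaches the parcel by chaining the stated constraints.

the contract, the crate, the invoice, the manuscript, the package, the receipt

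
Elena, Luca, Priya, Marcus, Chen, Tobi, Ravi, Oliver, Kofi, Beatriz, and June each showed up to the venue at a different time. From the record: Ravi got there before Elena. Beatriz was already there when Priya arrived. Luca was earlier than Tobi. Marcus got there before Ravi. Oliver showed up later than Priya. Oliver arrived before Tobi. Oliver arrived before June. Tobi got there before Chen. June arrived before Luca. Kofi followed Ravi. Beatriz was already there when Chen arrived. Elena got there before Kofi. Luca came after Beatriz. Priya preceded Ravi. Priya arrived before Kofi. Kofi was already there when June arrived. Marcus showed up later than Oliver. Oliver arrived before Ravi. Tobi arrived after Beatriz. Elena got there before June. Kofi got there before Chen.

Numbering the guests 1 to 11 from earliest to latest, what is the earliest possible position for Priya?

2

Beatriz must come before Priya — 1 forced predecessor.
Nothing else is forced ahead of Priya, so their earliest slot is position 1 + 1 = 2.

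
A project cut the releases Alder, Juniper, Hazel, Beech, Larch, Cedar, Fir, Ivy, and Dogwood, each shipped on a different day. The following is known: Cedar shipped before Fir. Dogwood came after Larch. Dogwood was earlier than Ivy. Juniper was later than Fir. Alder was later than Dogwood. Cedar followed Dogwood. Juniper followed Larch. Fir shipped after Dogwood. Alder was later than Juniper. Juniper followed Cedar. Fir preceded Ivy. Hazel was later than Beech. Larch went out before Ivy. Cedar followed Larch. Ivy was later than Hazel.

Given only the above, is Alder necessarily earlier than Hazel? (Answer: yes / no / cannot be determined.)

No chain of stated constraints runs from Alder to Hazel, and none runs from Hazel to Alder either.
So the relative order of Alder and Hazel is not fixed by the given facts.

cannot be determined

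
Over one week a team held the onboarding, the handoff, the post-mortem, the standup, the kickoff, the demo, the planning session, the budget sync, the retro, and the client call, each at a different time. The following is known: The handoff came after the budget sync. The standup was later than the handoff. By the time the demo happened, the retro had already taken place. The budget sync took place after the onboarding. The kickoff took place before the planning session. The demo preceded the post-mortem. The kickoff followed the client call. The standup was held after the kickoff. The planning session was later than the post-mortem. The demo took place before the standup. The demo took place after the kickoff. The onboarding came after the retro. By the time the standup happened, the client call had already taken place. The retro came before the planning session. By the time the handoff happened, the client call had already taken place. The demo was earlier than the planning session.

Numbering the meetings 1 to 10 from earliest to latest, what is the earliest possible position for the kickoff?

2

The client call must come before the kickoff — 1 forced predecessor.
Nothing else is forced ahead of the kickoff, so its earliest slot is position 1 + 1 = 2.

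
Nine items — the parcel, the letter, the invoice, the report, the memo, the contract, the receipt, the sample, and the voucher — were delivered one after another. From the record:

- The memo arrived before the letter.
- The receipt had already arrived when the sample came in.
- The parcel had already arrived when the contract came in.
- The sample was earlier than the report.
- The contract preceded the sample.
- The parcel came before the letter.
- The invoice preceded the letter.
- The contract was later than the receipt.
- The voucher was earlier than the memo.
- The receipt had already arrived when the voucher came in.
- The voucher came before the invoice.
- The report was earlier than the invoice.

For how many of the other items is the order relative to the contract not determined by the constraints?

2

Forced before the contract: the parcel and the receipt; forced after the contract: the invoice, the letter, the report, and the sample.
That leaves the memo and the voucher with no forced order relative to the contract — 2.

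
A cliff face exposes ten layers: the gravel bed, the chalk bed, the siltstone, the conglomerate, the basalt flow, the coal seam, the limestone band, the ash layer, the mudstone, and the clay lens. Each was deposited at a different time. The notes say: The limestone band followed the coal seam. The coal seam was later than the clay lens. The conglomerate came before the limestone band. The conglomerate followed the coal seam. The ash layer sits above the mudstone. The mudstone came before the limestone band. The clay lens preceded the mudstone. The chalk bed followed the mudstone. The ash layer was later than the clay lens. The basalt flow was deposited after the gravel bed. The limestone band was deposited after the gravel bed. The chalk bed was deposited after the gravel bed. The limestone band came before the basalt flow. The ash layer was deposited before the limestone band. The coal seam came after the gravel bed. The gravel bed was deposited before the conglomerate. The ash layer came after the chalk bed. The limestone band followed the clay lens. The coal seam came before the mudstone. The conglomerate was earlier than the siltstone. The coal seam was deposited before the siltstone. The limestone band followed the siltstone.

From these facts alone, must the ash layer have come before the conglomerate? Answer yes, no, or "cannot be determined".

cannot be determined

No chain of stated constraints runs from the ash layer to the conglomerate, and none runs from the conglomerate to the ash layer either.
So the relative order of the ash layer and the conglomerate is not fixed by the given facts.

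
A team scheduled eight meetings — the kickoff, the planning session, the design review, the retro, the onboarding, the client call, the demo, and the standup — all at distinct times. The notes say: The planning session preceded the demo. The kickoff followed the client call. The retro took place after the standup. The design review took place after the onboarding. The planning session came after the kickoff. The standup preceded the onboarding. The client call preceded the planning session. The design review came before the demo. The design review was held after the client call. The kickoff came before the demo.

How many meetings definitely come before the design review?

3

Directly stated before the design review: the client call and the onboarding.
The standup reaches the design review via the standup → the onboarding → the design review.
No chain forces the demo (or any of the others) ahead of the design review.
That's the client call, the onboarding, and the standup — 3 in all.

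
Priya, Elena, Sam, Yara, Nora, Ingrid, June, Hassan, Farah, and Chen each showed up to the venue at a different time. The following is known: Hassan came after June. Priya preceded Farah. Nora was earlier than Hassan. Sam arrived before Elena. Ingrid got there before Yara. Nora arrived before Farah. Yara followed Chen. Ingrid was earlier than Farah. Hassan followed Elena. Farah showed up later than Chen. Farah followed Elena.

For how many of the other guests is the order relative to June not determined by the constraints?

Forced after June: Hassan.
That leaves Chen, Elena, Farah, Ingrid, Nora, Priya, Sam, and Yara with no forced order relative to June — 8.

8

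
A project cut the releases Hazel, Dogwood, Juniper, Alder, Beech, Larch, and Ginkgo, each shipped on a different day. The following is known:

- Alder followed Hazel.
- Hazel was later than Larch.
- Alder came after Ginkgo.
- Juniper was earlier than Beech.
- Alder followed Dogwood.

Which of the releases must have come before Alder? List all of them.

Directly stated before Alder: Dogwood, Ginkgo, and Hazel.
Larch reaches Alder via Larch → Hazel → Alder.
No chain forces Juniper (or any of the others) ahead of Alder.

Dogwood, Ginkgo, Hazel, Larch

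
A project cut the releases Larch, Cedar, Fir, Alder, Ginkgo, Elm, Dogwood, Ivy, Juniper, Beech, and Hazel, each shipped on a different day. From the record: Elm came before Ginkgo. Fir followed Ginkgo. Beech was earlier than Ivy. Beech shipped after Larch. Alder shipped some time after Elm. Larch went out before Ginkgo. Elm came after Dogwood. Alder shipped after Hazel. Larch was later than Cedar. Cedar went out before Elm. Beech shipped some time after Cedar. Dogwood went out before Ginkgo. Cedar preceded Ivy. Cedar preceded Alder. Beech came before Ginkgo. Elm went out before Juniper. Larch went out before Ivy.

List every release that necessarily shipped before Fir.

Beech, Cedar, Dogwood, Elm, Ginkgo, Larch

Directly stated before Fir: Ginkgo.
Beech reaches Fir via Beech → Ginkgo → Fir.
Cedar reaches Fir via Cedar → Larch → Ginkgo → Fir.
Dogwood reaches Fir via Dogwood → Ginkgo → Fir.
Likewise Elm and Larch each reach Fir by chaining the stated constraints.
No chain forces Juniper (or any of the others) ahead of Fir.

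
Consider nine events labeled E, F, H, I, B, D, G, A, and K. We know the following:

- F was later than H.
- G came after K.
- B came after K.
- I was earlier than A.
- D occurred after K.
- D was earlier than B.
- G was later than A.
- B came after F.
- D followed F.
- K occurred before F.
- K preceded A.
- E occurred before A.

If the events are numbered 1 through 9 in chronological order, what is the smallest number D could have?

4

F, H, and K must all come before D — 3 forced predecessors.
Nothing else is forced ahead of D, so its earliest slot is position 3 + 1 = 4.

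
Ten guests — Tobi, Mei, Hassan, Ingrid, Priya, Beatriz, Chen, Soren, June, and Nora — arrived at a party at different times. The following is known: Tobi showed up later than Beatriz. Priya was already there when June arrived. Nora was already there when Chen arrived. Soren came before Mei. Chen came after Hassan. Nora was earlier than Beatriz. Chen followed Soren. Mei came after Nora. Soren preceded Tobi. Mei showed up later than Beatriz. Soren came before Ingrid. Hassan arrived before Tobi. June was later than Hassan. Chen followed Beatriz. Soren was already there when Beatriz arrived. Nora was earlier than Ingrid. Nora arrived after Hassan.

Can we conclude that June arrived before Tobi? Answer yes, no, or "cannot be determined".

No chain of stated constraints runs from June to Tobi, and none runs from Tobi to June either.
So the relative order of June and Tobi is not fixed by the given facts.

cannot be determined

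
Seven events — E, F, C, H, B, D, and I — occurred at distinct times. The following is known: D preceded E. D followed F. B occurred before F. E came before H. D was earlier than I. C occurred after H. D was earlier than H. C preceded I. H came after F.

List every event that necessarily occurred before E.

Directly stated before E: D.
B reaches E via B → F → D → E.
F reaches E via F → D → E.
No chain forces C (or any of the others) ahead of E.

B, D, F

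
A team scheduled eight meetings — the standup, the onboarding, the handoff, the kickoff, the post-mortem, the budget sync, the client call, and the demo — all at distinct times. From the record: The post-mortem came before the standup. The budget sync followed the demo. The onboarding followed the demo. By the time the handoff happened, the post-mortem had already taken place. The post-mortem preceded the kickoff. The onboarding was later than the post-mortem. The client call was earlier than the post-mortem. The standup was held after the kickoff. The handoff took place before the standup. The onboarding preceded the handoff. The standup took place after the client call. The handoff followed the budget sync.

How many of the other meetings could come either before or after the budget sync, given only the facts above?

4

Forced before the budget sync: the demo; forced after the budget sync: the handoff and the standup.
That leaves the client call, the kickoff, the onboarding, and the post-mortem with no forced order relative to the budget sync — 4.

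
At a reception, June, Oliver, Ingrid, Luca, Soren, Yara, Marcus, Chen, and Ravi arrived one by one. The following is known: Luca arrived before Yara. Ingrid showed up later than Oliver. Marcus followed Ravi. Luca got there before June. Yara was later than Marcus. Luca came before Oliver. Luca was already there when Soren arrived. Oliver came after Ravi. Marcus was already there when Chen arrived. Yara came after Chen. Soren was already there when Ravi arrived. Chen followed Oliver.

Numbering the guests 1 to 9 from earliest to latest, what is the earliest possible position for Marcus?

Luca, Ravi, and Soren must all come before Marcus — 3 forced predecessors.
Nothing else is forced ahead of Marcus, so their earliest slot is position 3 + 1 = 4.

4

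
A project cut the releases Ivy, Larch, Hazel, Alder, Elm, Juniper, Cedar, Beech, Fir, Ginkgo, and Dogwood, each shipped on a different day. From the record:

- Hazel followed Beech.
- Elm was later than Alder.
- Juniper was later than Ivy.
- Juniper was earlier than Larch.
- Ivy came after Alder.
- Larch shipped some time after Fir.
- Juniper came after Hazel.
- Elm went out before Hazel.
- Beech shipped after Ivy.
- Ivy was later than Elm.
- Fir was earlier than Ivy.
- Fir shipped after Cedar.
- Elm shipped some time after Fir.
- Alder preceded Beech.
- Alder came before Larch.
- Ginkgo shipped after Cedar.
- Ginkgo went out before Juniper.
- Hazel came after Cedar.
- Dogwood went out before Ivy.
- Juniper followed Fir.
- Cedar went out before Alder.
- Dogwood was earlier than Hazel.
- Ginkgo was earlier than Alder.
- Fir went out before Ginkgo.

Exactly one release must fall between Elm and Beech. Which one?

Tracing the constraints gives Elm → Ivy → Beech, so Ivy sits after Elm and before Beech.
No other release is forced both after Elm and before Beech.

Ivy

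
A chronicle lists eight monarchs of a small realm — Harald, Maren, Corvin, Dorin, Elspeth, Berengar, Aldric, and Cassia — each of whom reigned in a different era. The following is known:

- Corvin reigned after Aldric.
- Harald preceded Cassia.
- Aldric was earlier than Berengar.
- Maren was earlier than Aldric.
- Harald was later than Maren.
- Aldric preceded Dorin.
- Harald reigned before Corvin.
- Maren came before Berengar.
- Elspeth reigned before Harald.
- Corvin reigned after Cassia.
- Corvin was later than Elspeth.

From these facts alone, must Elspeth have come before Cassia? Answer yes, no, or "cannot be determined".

Chain the constraints: Elspeth → Harald → Cassia. Each link is directly stated, so Elspeth comes before Cassia.

yes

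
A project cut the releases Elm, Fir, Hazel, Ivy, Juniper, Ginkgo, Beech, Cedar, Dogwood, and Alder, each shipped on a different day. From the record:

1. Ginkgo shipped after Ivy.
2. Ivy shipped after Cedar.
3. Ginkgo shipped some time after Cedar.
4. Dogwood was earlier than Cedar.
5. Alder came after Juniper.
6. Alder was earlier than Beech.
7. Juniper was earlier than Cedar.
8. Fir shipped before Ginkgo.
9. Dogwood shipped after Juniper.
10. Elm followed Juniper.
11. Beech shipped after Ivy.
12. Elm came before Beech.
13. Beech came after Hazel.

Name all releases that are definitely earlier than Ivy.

Cedar, Dogwood, Juniper

Directly stated before Ivy: Cedar.
Dogwood reaches Ivy via Dogwood → Cedar → Ivy.
Juniper reaches Ivy via Juniper → Cedar → Ivy.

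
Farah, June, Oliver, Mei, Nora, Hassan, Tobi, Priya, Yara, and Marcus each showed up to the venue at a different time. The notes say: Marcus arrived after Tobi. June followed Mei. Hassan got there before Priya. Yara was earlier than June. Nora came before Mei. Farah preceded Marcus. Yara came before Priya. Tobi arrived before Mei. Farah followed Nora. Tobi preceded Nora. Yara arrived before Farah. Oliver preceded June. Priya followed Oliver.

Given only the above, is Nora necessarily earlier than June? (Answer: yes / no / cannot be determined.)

yes

Chain the constraints: Nora → Mei → June. Each link is directly stated, so Nora comes before June.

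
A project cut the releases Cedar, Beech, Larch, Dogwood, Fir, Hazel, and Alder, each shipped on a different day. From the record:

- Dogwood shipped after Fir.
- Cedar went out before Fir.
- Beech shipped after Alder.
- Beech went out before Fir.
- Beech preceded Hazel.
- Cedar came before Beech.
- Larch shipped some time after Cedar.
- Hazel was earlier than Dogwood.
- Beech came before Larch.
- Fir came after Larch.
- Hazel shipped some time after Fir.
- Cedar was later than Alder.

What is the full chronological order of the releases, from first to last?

The constraints fix every adjacent pair, so only one ordering works:
Alder → Cedar → Beech → Larch → Fir → Hazel → Dogwood.

Alder, Cedar, Beech, Larch, Fir, Hazel, Dogwood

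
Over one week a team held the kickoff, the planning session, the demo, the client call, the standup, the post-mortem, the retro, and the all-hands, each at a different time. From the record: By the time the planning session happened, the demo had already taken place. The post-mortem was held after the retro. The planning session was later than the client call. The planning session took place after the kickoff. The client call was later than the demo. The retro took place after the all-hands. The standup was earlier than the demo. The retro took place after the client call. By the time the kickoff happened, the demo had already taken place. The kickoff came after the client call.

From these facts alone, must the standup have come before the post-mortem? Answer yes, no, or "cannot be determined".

Chain the constraints: the standup → the demo → the client call → the retro → the post-mortem. Each link is directly stated, so the standup comes before the post-mortem.

yes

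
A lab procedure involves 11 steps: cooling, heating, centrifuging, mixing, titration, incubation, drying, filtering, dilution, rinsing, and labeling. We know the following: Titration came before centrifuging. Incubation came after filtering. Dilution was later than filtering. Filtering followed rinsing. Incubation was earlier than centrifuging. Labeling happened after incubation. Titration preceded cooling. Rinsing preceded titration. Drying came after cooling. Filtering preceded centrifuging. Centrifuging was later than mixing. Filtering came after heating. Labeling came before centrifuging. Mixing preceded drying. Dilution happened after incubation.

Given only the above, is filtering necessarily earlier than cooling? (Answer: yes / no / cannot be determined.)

No chain of stated constraints runs from filtering to cooling, and none runs from cooling to filtering either.
So the relative order of filtering and cooling is not fixed by the given facts.

cannot be determined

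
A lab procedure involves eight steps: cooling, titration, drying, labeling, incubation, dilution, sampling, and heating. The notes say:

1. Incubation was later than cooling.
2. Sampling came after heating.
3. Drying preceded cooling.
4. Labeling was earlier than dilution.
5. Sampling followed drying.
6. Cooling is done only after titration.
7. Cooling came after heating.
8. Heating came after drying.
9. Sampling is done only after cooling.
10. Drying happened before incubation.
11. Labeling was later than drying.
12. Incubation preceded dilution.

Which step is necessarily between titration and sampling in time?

cooling

Tracing the constraints gives titration → cooling → sampling, so cooling sits after titration and before sampling.
No other step is forced both after titration and before sampling.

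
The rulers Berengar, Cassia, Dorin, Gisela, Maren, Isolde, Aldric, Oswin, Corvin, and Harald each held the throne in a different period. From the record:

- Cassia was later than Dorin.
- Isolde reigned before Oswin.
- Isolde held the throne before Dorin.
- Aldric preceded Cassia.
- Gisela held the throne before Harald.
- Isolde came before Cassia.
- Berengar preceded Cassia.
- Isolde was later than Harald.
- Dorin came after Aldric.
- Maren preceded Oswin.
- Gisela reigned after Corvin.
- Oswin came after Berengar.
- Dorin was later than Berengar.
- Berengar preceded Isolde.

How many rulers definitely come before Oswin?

6

Directly stated before Oswin: Berengar, Isolde, and Maren.
Corvin reaches Oswin via Corvin → Gisela → Harald → Isolde → Oswin.
Gisela reaches Oswin via Gisela → Harald → Isolde → Oswin.
Harald reaches Oswin via Harald → Isolde → Oswin.
That's Berengar, Corvin, Gisela, Harald, Isolde, and Maren — 6 in all.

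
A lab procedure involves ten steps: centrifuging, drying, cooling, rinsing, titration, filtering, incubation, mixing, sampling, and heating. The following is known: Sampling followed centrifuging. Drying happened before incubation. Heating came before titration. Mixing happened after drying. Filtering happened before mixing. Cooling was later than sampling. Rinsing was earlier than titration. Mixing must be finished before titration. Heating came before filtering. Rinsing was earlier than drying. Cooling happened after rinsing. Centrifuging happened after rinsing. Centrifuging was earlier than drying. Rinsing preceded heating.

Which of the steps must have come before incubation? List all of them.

centrifuging, drying, rinsing

Directly stated before incubation: drying.
Centrifuging reaches incubation via centrifuging → drying → incubation.
Rinsing reaches incubation via rinsing → drying → incubation.
No chain forces heating (or any of the others) ahead of incubation.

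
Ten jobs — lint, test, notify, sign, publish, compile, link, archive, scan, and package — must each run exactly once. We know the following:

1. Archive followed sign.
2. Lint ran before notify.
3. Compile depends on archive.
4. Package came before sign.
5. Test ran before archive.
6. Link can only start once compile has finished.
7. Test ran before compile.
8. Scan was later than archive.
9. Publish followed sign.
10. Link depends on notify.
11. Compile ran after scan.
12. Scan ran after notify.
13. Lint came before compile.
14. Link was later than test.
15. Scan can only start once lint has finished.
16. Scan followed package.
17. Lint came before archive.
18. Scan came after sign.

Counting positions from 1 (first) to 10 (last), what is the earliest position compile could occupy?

8

Archive, lint, notify, package, scan, sign, and test must all come before compile — 7 forced predecessors.
Nothing else is forced ahead of compile, so its earliest slot is position 7 + 1 = 8.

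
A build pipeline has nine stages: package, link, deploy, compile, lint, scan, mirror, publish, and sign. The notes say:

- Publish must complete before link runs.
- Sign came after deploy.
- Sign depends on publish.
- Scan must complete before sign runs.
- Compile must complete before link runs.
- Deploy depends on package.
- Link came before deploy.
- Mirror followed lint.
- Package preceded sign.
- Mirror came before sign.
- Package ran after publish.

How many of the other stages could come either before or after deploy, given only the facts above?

3

Forced before deploy: compile, link, package, and publish; forced after deploy: sign.
That leaves lint, mirror, and scan with no forced order relative to deploy — 3.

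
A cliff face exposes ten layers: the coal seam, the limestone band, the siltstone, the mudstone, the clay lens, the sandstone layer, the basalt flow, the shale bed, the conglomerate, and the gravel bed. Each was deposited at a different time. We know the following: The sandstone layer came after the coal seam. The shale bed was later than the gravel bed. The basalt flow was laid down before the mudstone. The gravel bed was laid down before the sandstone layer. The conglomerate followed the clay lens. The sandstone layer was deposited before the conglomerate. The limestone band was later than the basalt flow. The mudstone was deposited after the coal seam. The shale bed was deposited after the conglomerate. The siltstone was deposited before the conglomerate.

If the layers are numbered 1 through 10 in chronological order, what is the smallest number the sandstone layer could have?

The coal seam and the gravel bed must both come before the sandstone layer — 2 forced predecessors.
Nothing else is forced ahead of the sandstone layer, so its earliest slot is position 2 + 1 = 3.

3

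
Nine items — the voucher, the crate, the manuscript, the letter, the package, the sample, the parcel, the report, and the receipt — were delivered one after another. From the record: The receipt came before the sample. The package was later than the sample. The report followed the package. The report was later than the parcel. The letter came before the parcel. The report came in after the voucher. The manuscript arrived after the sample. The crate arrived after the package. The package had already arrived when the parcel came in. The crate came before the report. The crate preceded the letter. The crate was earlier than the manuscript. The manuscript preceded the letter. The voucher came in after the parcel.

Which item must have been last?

Every other item has a chain of constraints placing it before the report, so the report is last.

the report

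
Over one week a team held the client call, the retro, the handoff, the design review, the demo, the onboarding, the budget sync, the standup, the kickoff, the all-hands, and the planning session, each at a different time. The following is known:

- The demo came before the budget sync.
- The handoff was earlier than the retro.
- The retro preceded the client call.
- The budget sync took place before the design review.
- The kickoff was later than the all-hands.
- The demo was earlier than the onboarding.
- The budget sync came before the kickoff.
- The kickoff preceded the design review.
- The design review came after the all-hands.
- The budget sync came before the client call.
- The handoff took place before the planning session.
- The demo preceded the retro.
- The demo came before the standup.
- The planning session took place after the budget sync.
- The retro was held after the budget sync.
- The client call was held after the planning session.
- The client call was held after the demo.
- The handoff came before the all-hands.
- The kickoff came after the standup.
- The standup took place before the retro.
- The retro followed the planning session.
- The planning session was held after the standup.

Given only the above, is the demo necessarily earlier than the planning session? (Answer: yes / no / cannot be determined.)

yes

Chain the constraints: the demo → the standup → the planning session. Each link is directly stated, so the demo comes before the planning session.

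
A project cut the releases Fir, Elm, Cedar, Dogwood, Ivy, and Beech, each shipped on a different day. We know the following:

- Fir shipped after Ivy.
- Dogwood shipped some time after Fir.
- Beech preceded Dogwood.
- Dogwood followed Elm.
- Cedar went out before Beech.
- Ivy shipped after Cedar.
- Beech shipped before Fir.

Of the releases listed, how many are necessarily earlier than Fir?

3

Directly stated before Fir: Beech and Ivy.
Cedar reaches Fir via Cedar → Ivy → Fir.
No chain forces Dogwood (or any of the others) ahead of Fir.
That's Beech, Cedar, and Ivy — 3 in all.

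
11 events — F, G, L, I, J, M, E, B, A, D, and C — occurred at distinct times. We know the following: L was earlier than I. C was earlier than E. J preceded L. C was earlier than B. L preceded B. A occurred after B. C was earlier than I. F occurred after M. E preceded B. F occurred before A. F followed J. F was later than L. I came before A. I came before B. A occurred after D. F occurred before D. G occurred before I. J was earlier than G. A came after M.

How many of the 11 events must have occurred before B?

6

Directly stated before B: C, E, I, and L.
G reaches B via G → I → B.
J reaches B via J → L → B.
No chain forces A (or any of the others) ahead of B.
That's C, E, G, I, J, and L — 6 in all.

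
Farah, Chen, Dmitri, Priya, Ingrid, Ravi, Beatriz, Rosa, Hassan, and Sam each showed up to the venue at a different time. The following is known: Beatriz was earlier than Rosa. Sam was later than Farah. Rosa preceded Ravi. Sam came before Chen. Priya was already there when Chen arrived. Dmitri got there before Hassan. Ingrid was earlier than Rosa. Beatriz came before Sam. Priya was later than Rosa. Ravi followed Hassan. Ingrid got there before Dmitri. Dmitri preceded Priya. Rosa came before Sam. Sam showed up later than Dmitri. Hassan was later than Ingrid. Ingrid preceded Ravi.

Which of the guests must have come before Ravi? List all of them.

Directly stated before Ravi: Hassan, Ingrid, and Rosa.
Beatriz reaches Ravi via Beatriz → Rosa → Ravi.
Dmitri reaches Ravi via Dmitri → Hassan → Ravi.
No chain forces Farah (or any of the others) ahead of Ravi.

Beatriz, Dmitri, Hassan, Ingrid, Rosa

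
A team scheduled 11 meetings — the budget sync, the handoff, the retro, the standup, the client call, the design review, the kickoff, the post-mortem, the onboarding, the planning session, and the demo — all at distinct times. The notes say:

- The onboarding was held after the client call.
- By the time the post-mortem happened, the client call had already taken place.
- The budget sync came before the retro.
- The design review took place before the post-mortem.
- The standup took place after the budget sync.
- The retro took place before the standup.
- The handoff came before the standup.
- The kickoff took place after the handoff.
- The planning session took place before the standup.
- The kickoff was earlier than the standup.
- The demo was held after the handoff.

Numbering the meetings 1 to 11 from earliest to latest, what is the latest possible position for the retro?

The retro must come before the standup — 1 meeting forced after it.
Everything else can be placed before the retro in some valid order, so the retro can sit as late as position 11 − 1 = 10.

10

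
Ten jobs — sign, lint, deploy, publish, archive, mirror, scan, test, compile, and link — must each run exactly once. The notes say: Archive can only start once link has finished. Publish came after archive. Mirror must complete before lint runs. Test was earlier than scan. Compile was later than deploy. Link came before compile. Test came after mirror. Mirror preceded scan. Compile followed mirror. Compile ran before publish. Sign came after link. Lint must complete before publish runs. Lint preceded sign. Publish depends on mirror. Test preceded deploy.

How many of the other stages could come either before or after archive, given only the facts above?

7

Forced before archive: link; forced after archive: publish.
That leaves compile, deploy, lint, mirror, scan, sign, and test with no forced order relative to archive — 7.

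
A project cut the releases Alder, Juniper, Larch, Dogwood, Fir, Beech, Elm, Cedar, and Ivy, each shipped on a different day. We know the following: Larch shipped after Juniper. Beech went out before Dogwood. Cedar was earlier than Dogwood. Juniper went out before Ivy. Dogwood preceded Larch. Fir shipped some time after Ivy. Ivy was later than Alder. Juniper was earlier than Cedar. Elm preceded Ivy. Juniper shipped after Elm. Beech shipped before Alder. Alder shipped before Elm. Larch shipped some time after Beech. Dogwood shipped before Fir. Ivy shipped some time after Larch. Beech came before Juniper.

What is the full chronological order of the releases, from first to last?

The constraints fix every adjacent pair, so only one ordering works:
Beech → Alder → Elm → Juniper → Cedar → Dogwood → Larch → Ivy → Fir.

Beech, Alder, Elm, Juniper, Cedar, Dogwood, Larch, Ivy, Fir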